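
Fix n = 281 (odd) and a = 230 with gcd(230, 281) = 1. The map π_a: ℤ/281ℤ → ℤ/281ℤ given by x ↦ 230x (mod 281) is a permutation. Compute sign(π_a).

Orbit of 257 under x↦230x: [257, 100, 239, 175, 67, 236, 47]… (length divides ord_281(230)).
π_230 has 2 disjoint cycles with lengths [280, 1] on {0,…,280}.
n − c = 281 − 2 = 279; sign = (−1)^279 = -1.

-1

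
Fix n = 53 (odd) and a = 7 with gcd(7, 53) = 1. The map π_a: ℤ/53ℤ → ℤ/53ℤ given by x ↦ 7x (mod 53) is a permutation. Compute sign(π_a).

Start at x=42: 42 → 29 → 44 → 43 → 36 → 40 → 15 → … (one orbit).
3 cycles of lengths [26, 26, 1].
n − c = 53 − 3 = 50; sign = (−1)^50 = +1.

+1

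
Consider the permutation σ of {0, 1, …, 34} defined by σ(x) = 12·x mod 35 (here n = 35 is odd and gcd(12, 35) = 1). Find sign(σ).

+1

Trace 1: π^k(1) = [1, 12, 4, 13, 16, 17, 29] for k=0..6.
π_12 has 5 disjoint cycles with lengths [12, 12, 6, 4, 1] on {0,…,34}.
5 cycles on 35: each ℓ→(−1)^(ℓ−1), product (−1)^30 = +1.
Zolotarev: (12|35) = +1, matching the cycle-count sign.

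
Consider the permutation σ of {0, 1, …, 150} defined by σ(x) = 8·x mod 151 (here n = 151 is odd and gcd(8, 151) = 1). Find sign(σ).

+1

Start at x=64: 64 → 59 → 19 → 1 → 8 → 64 (one orbit).
π_8 has 31 disjoint cycles with lengths [5, 5, 5, 5, 5, 5, 5, 5, 5, 5, 5, 5, 5, 5, 5, 5, 5, 5, 5, 5, 5, 5, 5, 5, 5, 5, 5, 5, 5, 5, 1] on {0,…,150}.
With 31 cycles on 151 points, sign = (−1)^{151−31} = +1.
(8|151)_J = +1 (Zolotarev's lemma cross-check).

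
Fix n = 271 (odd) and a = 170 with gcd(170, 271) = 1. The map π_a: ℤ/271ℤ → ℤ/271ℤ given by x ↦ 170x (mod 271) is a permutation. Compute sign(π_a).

Trace 37: π^k(37) = [37, 57, 205, 162, 169, 4, 138] for k=0..6.
Cycle type of π: 135×2 + 1; total 3 cycles.
Σ(ℓ_i−1) = 271−3 = 268; sign = (−1)^268 = +1.

+1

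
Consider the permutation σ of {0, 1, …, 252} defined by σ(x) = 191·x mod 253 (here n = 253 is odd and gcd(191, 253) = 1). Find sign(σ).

Start at x=199: 199 → 59 → 137 → 108 → 135 → 232 → 37 → … (one orbit).
6 cycles of lengths [110, 110, 22, 5, 5, 1].
Σ(ℓ_i−1) = 253−6 = 247; sign = (−1)^247 = -1.
Via Zolotarev, sign(π_{191}) = (191|253) = -1.

-1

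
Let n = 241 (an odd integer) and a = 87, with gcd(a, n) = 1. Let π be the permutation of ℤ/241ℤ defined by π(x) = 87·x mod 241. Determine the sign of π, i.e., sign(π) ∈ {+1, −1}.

Orbit of 98 under x↦87x: [98, 91, 205, 1, 87]… (length divides ord_241(87)).
49 cycles of lengths [5, 5, 5, 5, 5, 5, 5, 5, 5, 5, 5, 5, 5, 5, 5, 5, 5, 5, 5, 5, 5, 5, 5, 5, 5, 5, 5, 5, 5, 5, 5, 5, 5, 5, 5, 5, 5, 5, 5, 5, 5, 5, 5, 5, 5, 5, 5, 5, 1].
Σ(ℓ_i−1) = 241−49 = 192; sign = (−1)^192 = +1.
Check: (87/241) = +1 by Zolotarev.

+1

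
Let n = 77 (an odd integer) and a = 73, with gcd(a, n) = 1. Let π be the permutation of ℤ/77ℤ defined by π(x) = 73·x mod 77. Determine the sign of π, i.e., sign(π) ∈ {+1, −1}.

+1

Orbit of 61 under x↦73x: [61, 64, 52, 23, 62, 60, 68]… (length divides ord_77(73)).
Cycle lengths of π_73 on ℤ/77ℤ: [30, 30, 10, 6, 1]; 5 cycles in total.
77 − 5 = 72 transpositions; sign(π) = (−1)^72 = +1.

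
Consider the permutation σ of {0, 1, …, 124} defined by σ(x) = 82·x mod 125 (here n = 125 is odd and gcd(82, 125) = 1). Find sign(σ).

-1

Trace 107: π^k(107) = [107, 24, 93, 1, 82, 99, 118] for k=0..6.
Decompose π into cycles: lengths [20, 20, 20, 20, 20, 4, 4, 4, 4, 4, 4, 1] (12 cycles, including the fixed point 0).
sign(π) = (−1)^{n − #cycles} = (−1)^{125−12} = (−1)^113 = -1.
The Jacobi symbol (82|125) = -1 (Zolotarev) agrees.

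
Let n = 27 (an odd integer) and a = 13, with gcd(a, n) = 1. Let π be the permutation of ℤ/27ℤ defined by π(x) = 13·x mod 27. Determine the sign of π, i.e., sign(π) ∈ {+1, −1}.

+1

Trace 7: π^k(7) = [7, 10, 22, 16, 19, 4, 25] for k=0..6.
Cycle type of π: 9×2 + 3×2 + 1×3; total 7 cycles.
27 − 7 = 20 transpositions; sign(π) = (−1)^20 = +1.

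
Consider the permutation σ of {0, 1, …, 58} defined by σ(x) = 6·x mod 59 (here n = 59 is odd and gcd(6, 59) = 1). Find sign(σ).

Trace 27: π^k(27) = [27, 44, 28, 50, 5, 30, 3] for k=0..6.
The orbit structure of x ↦ 6x mod 59: 2 orbits of sizes [58, 1].
59 − 2 = 57 transpositions; sign(π) = (−1)^57 = -1.
Via Zolotarev, sign(π_{6}) = (6|59) = -1.

-1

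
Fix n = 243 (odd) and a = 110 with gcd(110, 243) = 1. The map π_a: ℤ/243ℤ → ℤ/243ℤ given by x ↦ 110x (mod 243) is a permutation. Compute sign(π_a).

Orbit of 59 under x↦110x: [59, 172, 209, 148, 242, 133, 50]… (length divides ord_243(110)).
Decompose π into cycles: lengths [162, 54, 18, 6, 2, 1] (6 cycles, including the fixed point 0).
243 − 6 = 237 transpositions; sign(π) = (−1)^237 = -1.

-1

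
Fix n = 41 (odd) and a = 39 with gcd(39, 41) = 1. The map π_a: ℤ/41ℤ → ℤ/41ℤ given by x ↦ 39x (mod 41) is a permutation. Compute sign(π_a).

Start at x=4: 4 → 33 → 16 → 9 → 23 → 36 → 10 → … (one orbit).
3 cycles of lengths [20, 20, 1].
sign(π) = (−1)^{n − #cycles} = (−1)^{41−3} = (−1)^38 = +1.
Via Zolotarev, sign(π_{39}) = (39|41) = +1.

+1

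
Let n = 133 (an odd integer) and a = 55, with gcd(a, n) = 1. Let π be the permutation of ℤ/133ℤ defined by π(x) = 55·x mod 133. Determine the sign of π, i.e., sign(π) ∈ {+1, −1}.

-1

Orbit of 125 under x↦55x: [125, 92, 6, 64, 62, 85, 20]… (length divides ord_133(55)).
Cycle lengths of π_55 on ℤ/133ℤ: [18, 18, 18, 18, 18, 18, 9, 9, 2, 2, 2, 1]; 12 cycles in total.
12 cycles on 133: each ℓ→(−1)^(ℓ−1), product (−1)^121 = -1.
Check: (55/133) = -1 by Zolotarev.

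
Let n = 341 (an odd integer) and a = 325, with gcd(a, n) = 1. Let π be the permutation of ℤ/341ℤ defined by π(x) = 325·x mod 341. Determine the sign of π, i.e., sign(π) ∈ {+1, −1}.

+1

Start at x=85: 85 → 4 → 277 → 1 → 325 → 256 → 337 → … (one orbit).
The orbit structure of x ↦ 325x mod 341: 35 orbits of sizes [10, 10, 10, 10, 10, 10, 10, 10, 10, 10, 10, 10, 10, 10, 10, 10, 10, 10, 10, 10, 10, 10, 10, 10, 10, 10, 10, 10, 10, 10, 10, 10, 10, 10, 1].
341 − 35 = 306 transpositions; sign(π) = (−1)^306 = +1.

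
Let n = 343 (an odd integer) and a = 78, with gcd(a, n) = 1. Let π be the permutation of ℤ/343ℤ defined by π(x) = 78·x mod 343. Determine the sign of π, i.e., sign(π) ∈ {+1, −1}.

Start at x=113: 113 → 239 → 120 → 99 → 176 → 8 → 281 → … (one orbit).
Cycle type of π: 49×6 + 7×6 + 1×7; total 19 cycles.
With 19 cycles on 343 points, sign = (−1)^{343−19} = +1.
The Jacobi symbol (78|343) = +1 (Zolotarev) agrees.

+1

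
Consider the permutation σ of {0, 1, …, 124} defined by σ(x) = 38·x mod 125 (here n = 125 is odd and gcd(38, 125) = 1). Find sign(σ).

Start at x=12: 12 → 81 → 78 → 89 → 7 → 16 → 108 → … (one orbit).
π_38 has 4 disjoint cycles with lengths [100, 20, 4, 1] on {0,…,124}.
4 cycles on 125: each ℓ→(−1)^(ℓ−1), product (−1)^121 = -1.
(38|125)_J = -1 (Zolotarev's lemma cross-check).

-1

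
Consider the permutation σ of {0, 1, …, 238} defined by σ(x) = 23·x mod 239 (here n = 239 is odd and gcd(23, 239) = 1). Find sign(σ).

-1

Orbit of 211 under x↦23x: [211, 73, 6, 138, 67, 107, 71]… (length divides ord_239(23)).
Cycle lengths of π_23 on ℤ/239ℤ: [34, 34, 34, 34, 34, 34, 34, 1]; 8 cycles in total.
sign(π) = (−1)^{n − #cycles} = (−1)^{239−8} = (−1)^231 = -1.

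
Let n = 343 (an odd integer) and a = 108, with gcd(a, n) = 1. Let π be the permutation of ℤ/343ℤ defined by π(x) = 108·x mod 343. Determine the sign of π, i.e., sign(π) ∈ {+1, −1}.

-1

Start at x=143: 143 → 9 → 286 → 18 → 229 → 36 → 115 → … (one orbit).
4 cycles of lengths [294, 42, 6, 1].
With 4 cycles on 343 points, sign = (−1)^{343−4} = -1.
The Jacobi symbol (108|343) = -1 (Zolotarev) agrees.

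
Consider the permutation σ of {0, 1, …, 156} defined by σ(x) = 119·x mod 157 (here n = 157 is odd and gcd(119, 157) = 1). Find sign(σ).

Start at x=70: 70 → 9 → 129 → 122 → 74 → 14 → 96 → … (one orbit).
π_119 has 2 disjoint cycles with lengths [156, 1] on {0,…,156}.
sign(π) = (−1)^{n − #cycles} = (−1)^{157−2} = (−1)^155 = -1.

-1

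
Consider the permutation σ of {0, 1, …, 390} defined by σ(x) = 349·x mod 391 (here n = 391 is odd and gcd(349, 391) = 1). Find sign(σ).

+1

Start at x=154: 154 → 179 → 302 → 219 → 186 → 8 → 55 → … (one orbit).
Decompose π into cycles: lengths [88, 88, 88, 88, 11, 11, 8, 8, 1] (9 cycles, including the fixed point 0).
n − c = 391 − 9 = 382; sign = (−1)^382 = +1.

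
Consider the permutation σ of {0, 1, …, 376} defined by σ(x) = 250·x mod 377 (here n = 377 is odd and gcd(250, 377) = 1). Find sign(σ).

-1

Orbit of 295 under x↦250x: [295, 235, 315, 334, 183, 133, 74]… (length divides ord_377(250)).
Cycle type of π: 84×4 + 28 + 3×4 + 1; total 10 cycles.
10 cycles on 377: each ℓ→(−1)^(ℓ−1), product (−1)^367 = -1.
(250|377)_J = -1 (Zolotarev's lemma cross-check).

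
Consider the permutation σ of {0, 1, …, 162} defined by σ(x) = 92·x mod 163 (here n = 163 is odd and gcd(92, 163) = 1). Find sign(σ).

Orbit of 111 under x↦92x: [111, 106, 135, 32, 10, 105, 43]… (length divides ord_163(92)).
The orbit structure of x ↦ 92x mod 163: 2 orbits of sizes [162, 1].
Σ(ℓ_i−1) = 163−2 = 161; sign = (−1)^161 = -1.
Via Zolotarev, sign(π_{92}) = (92|163) = -1.

-1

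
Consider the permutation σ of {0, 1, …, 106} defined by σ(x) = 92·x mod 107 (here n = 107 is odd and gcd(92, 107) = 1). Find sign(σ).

+1

Orbit of 33 under x↦92x: [33, 40, 42, 12, 34, 25, 53]… (length divides ord_107(92)).
Cycle lengths of π_92 on ℤ/107ℤ: [53, 53, 1]; 3 cycles in total.
n − c = 107 − 3 = 104; sign = (−1)^104 = +1.
Via Zolotarev, sign(π_{92}) = (92|107) = +1.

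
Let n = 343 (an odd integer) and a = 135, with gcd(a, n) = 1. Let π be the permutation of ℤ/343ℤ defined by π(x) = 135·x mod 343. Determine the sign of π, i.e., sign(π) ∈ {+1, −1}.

+1

Start at x=176: 176 → 93 → 207 → 162 → 261 → 249 → 1 → … (one orbit).
Cycle type of π: 147×2 + 21×2 + 3×2 + 1; total 7 cycles.
With 7 cycles on 343 points, sign = (−1)^{343−7} = +1.
Zolotarev: (135|343) = +1, matching the cycle-count sign.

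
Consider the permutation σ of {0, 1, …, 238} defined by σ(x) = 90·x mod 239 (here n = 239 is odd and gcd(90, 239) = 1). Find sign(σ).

Orbit of 226 under x↦90x: [226, 25, 99, 67, 55, 170, 4]… (length divides ord_239(90)).
The orbit structure of x ↦ 90x mod 239: 3 orbits of sizes [119, 119, 1].
n − c = 239 − 3 = 236; sign = (−1)^236 = +1.

+1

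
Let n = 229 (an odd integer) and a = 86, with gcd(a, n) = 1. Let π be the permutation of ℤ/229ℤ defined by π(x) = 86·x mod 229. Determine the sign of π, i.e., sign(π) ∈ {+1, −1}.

-1

Orbit of 125 under x↦86x: [125, 216, 27, 32, 4, 115, 43]… (length divides ord_229(86)).
4 cycles of lengths [76, 76, 76, 1].
sign(π) = (−1)^{n − #cycles} = (−1)^{229−4} = (−1)^225 = -1.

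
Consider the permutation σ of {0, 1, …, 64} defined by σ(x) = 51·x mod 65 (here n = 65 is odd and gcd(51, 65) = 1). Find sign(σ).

Orbit of 51 under x↦51x: [51, 1]… (length divides ord_65(51)).
Decompose π into cycles: lengths [2, 2, 2, 2, 2, 2, 2, 2, 2, 2, 2, 2, 2, 2, 2, 2, 2, 2, 2, 2, 2, 2, 2, 2, 2, 2, 2, 2, 2, 2, 1, 1, 1, 1, 1] (35 cycles, including the fixed point 0).
35 cycles on 65: each ℓ→(−1)^(ℓ−1), product (−1)^30 = +1.
(51|65)_J = +1 (Zolotarev's lemma cross-check).

+1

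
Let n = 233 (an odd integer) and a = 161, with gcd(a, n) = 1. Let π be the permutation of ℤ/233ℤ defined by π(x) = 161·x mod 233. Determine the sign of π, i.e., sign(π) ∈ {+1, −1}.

Trace 105: π^k(105) = [105, 129, 32, 26, 225, 110, 2] for k=0..6.
Decompose π into cycles: lengths [116, 116, 1] (3 cycles, including the fixed point 0).
233 − 3 = 230 transpositions; sign(π) = (−1)^230 = +1.
Zolotarev: (161|233) = +1, matching the cycle-count sign.

+1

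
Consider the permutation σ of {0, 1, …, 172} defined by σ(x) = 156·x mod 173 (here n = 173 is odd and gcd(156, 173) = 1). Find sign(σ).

Trace 100: π^k(100) = [100, 30, 9, 20, 6, 71, 4] for k=0..6.
Cycle lengths of π_156 on ℤ/173ℤ: [172, 1]; 2 cycles in total.
n − c = 173 − 2 = 171; sign = (−1)^171 = -1.
The Jacobi symbol (156|173) = -1 (Zolotarev) agrees.

-1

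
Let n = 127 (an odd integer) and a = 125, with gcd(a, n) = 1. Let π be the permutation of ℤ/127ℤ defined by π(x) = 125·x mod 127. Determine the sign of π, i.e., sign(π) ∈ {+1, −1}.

Orbit of 1 under x↦125x: [1, 125, 4, 119, 16, 95, 64]… (length divides ord_127(125)).
π_125 has 10 disjoint cycles with lengths [14, 14, 14, 14, 14, 14, 14, 14, 14, 1] on {0,…,126}.
With 10 cycles on 127 points, sign = (−1)^{127−10} = -1.

-1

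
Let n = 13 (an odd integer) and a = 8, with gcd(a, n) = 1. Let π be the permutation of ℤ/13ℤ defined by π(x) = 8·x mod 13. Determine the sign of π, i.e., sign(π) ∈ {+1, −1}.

Orbit of 1 under x↦8x: [1, 8, 12, 5]… (length divides ord_13(8)).
Decompose π into cycles: lengths [4, 4, 4, 1] (4 cycles, including the fixed point 0).
13 − 4 = 9 transpositions; sign(π) = (−1)^9 = -1.
Zolotarev: (8|13) = -1, matching the cycle-count sign.

-1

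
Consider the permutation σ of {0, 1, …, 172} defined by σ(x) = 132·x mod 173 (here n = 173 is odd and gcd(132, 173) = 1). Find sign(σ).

+1

Orbit of 10 under x↦132x: [10, 109, 29, 22, 136, 133, 83]… (length divides ord_173(132)).
Decompose π into cycles: lengths [43, 43, 43, 43, 1] (5 cycles, including the fixed point 0).
n − c = 173 − 5 = 168; sign = (−1)^168 = +1.
Via Zolotarev, sign(π_{132}) = (132|173) = +1.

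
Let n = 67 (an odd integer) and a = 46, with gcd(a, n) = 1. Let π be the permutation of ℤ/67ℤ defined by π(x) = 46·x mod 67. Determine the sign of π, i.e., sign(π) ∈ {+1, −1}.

-1

Trace 52: π^k(52) = [52, 47, 18, 24, 32, 65, 42] for k=0..6.
Cycle type of π: 66 + 1; total 2 cycles.
With 2 cycles on 67 points, sign = (−1)^{67−2} = -1.
Check: (46/67) = -1 by Zolotarev.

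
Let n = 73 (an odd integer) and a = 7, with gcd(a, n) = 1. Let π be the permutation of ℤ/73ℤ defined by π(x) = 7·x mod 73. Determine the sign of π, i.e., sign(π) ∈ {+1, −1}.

Orbit of 22 under x↦7x: [22, 8, 56, 27, 43, 9, 63]… (length divides ord_73(7)).
4 cycles of lengths [24, 24, 24, 1].
With 4 cycles on 73 points, sign = (−1)^{73−4} = -1.
(7|73)_J = -1 (Zolotarev's lemma cross-check).

-1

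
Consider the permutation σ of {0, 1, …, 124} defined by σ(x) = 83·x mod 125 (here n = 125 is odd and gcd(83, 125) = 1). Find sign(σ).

Start at x=22: 22 → 76 → 58 → 64 → 62 → 21 → 118 → … (one orbit).
The orbit structure of x ↦ 83x mod 125: 4 orbits of sizes [100, 20, 4, 1].
Σ(ℓ_i−1) = 125−4 = 121; sign = (−1)^121 = -1.
Via Zolotarev, sign(π_{83}) = (83|125) = -1.

-1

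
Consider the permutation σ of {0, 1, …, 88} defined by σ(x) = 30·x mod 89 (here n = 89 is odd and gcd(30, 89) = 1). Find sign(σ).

Start at x=59: 59 → 79 → 56 → 78 → 26 → 68 → 82 → … (one orbit).
Cycle type of π: 88 + 1; total 2 cycles.
n − c = 89 − 2 = 87; sign = (−1)^87 = -1.
Check: (30/89) = -1 by Zolotarev.

-1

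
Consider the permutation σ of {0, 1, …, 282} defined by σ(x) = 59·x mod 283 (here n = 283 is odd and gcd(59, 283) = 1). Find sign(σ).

Start at x=13: 13 → 201 → 256 → 105 → 252 → 152 → 195 → … (one orbit).
Cycle lengths of π_59 on ℤ/283ℤ: [141, 141, 1]; 3 cycles in total.
sign(π) = (−1)^{n − #cycles} = (−1)^{283−3} = (−1)^280 = +1.
(59|283)_J = +1 (Zolotarev's lemma cross-check).

+1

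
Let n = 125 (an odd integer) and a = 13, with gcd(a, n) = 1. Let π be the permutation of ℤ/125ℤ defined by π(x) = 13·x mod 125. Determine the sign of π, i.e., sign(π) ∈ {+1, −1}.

Orbit of 9 under x↦13x: [9, 117, 21, 23, 49, 12, 31]… (length divides ord_125(13)).
Cycle type of π: 100 + 20 + 4 + 1; total 4 cycles.
Σ(ℓ_i−1) = 125−4 = 121; sign = (−1)^121 = -1.

-1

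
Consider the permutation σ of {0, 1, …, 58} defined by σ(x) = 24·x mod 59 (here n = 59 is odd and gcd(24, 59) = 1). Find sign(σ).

Trace 10: π^k(10) = [10, 4, 37, 3, 13, 17, 54] for k=0..6.
Decompose π into cycles: lengths [58, 1] (2 cycles, including the fixed point 0).
59 − 2 = 57 transpositions; sign(π) = (−1)^57 = -1.
The Jacobi symbol (24|59) = -1 (Zolotarev) agrees.

-1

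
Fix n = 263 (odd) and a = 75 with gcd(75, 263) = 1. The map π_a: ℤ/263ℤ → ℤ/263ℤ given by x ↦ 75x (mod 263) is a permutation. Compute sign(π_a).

Trace 26: π^k(26) = [26, 109, 22, 72, 140, 243, 78] for k=0..6.
Cycle lengths of π_75 on ℤ/263ℤ: [131, 131, 1]; 3 cycles in total.
n − c = 263 − 3 = 260; sign = (−1)^260 = +1.

+1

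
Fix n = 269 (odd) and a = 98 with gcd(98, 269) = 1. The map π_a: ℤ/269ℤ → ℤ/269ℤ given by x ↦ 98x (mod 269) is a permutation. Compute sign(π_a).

Trace 67: π^k(67) = [67, 110, 20, 77, 14, 27, 225] for k=0..6.
Cycle lengths of π_98 on ℤ/269ℤ: [268, 1]; 2 cycles in total.
269 − 2 = 267 transpositions; sign(π) = (−1)^267 = -1.

-1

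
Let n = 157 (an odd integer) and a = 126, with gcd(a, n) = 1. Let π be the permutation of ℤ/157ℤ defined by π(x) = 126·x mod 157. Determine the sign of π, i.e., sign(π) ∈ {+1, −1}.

+1

Orbit of 30 under x↦126x: [30, 12, 99, 71, 154, 93, 100]… (length divides ord_157(126)).
Decompose π into cycles: lengths [39, 39, 39, 39, 1] (5 cycles, including the fixed point 0).
n − c = 157 − 5 = 152; sign = (−1)^152 = +1.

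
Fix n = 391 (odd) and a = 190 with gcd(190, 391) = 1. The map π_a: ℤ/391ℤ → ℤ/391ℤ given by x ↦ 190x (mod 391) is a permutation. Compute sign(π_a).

Start at x=317: 317 → 16 → 303 → 93 → 75 → 174 → 216 → … (one orbit).
The orbit structure of x ↦ 190x mod 391: 6 orbits of sizes [176, 176, 16, 11, 11, 1].
With 6 cycles on 391 points, sign = (−1)^{391−6} = -1.
The Jacobi symbol (190|391) = -1 (Zolotarev) agrees.

-1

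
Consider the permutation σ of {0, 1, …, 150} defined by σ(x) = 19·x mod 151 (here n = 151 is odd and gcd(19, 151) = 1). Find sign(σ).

+1

Trace 19: π^k(19) = [19, 59, 64, 8, 1] for k=0..4.
31 cycles of lengths [5, 5, 5, 5, 5, 5, 5, 5, 5, 5, 5, 5, 5, 5, 5, 5, 5, 5, 5, 5, 5, 5, 5, 5, 5, 5, 5, 5, 5, 5, 1].
sign(π) = (−1)^{n − #cycles} = (−1)^{151−31} = (−1)^120 = +1.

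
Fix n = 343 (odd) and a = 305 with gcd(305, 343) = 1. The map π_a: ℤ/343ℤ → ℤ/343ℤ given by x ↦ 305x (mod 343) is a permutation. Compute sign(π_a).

+1

Trace 130: π^k(130) = [130, 205, 99, 11, 268, 106, 88] for k=0..6.
Decompose π into cycles: lengths [147, 147, 21, 21, 3, 3, 1] (7 cycles, including the fixed point 0).
343 − 7 = 336 transpositions; sign(π) = (−1)^336 = +1.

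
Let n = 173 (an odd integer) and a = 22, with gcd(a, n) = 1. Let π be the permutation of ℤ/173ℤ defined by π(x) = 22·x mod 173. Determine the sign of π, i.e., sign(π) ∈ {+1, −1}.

+1

Start at x=142: 142 → 10 → 47 → 169 → 85 → 140 → 139 → … (one orbit).
The orbit structure of x ↦ 22x mod 173: 5 orbits of sizes [43, 43, 43, 43, 1].
Σ(ℓ_i−1) = 173−5 = 168; sign = (−1)^168 = +1.
(22|173)_J = +1 (Zolotarev's lemma cross-check).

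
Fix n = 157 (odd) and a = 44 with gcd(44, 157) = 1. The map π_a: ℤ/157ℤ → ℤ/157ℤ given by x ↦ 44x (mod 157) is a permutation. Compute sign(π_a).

+1

Trace 57: π^k(57) = [57, 153, 138, 106, 111, 17, 120] for k=0..6.
π_44 has 3 disjoint cycles with lengths [78, 78, 1] on {0,…,156}.
157 − 3 = 154 transpositions; sign(π) = (−1)^154 = +1.
The Jacobi symbol (44|157) = +1 (Zolotarev) agrees.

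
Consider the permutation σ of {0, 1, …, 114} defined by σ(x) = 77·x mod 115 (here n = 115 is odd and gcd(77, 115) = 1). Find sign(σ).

-1

Start at x=1: 1 → 77 → 64 → 98 → 71 → 62 → 59 → … (one orbit).
Cycle type of π: 44×2 + 11×2 + 4 + 1; total 6 cycles.
6 cycles on 115: each ℓ→(−1)^(ℓ−1), product (−1)^109 = -1.
Via Zolotarev, sign(π_{77}) = (77|115) = -1.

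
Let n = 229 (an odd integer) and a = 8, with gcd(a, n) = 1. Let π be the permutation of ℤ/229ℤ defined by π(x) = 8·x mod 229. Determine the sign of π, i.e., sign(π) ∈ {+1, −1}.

-1

Orbit of 176 under x↦8x: [176, 34, 43, 115, 4, 32, 27]… (length divides ord_229(8)).
4 cycles of lengths [76, 76, 76, 1].
With 4 cycles on 229 points, sign = (−1)^{229−4} = -1.
The Jacobi symbol (8|229) = -1 (Zolotarev) agrees.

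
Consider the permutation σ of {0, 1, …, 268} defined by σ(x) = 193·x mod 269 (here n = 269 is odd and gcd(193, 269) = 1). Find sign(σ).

-1

Orbit of 38 under x↦193x: [38, 71, 253, 140, 120, 26, 176]… (length divides ord_269(193)).
Cycle type of π: 268 + 1; total 2 cycles.
269 − 2 = 267 transpositions; sign(π) = (−1)^267 = -1.
(193|269)_J = -1 (Zolotarev's lemma cross-check).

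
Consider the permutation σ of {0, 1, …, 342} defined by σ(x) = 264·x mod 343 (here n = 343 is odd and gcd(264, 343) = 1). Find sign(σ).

-1

Trace 116: π^k(116) = [116, 97, 226, 325, 50, 166, 263] for k=0..6.
Cycle type of π: 42×7 + 6×8 + 1; total 16 cycles.
343 − 16 = 327 transpositions; sign(π) = (−1)^327 = -1.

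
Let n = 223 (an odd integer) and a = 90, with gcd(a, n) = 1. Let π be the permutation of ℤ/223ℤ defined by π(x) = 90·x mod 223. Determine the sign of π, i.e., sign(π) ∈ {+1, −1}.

-1

Start at x=59: 59 → 181 → 11 → 98 → 123 → 143 → 159 → … (one orbit).
Decompose π into cycles: lengths [222, 1] (2 cycles, including the fixed point 0).
n − c = 223 − 2 = 221; sign = (−1)^221 = -1.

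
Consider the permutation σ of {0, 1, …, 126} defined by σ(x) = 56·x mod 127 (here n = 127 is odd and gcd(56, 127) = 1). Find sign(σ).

Start at x=37: 37 → 40 → 81 → 91 → 16 → 7 → 11 → … (one orbit).
Decompose π into cycles: lengths [126, 1] (2 cycles, including the fixed point 0).
With 2 cycles on 127 points, sign = (−1)^{127−2} = -1.
Via Zolotarev, sign(π_{56}) = (56|127) = -1.

-1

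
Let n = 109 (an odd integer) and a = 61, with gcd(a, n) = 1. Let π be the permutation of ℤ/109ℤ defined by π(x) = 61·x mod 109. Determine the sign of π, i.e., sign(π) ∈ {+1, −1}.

Orbit of 78 under x↦61x: [78, 71, 80, 84, 1, 61, 15]… (length divides ord_109(61)).
The orbit structure of x ↦ 61x mod 109: 3 orbits of sizes [54, 54, 1].
3 cycles on 109: each ℓ→(−1)^(ℓ−1), product (−1)^106 = +1.
Zolotarev: (61|109) = +1, matching the cycle-count sign.

+1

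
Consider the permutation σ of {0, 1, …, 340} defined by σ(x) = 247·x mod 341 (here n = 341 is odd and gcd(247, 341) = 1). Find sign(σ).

-1

Trace 309: π^k(309) = [309, 280, 278, 125, 185, 1, 247] for k=0..6.
Cycle type of π: 10×30 + 5×2 + 2×15 + 1; total 48 cycles.
341 − 48 = 293 transpositions; sign(π) = (−1)^293 = -1.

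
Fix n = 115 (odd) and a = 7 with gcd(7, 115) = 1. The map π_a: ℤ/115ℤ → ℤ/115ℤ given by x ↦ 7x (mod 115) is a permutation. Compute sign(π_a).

Start at x=101: 101 → 17 → 4 → 28 → 81 → 107 → 59 → … (one orbit).
Decompose π into cycles: lengths [44, 44, 22, 4, 1] (5 cycles, including the fixed point 0).
sign(π) = (−1)^{n − #cycles} = (−1)^{115−5} = (−1)^110 = +1.

+1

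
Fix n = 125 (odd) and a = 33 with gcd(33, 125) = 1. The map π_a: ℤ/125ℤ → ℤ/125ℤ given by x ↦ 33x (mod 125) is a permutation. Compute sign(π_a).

Orbit of 119 under x↦33x: [119, 52, 91, 3, 99, 17, 61]… (length divides ord_125(33)).
Cycle type of π: 100 + 20 + 4 + 1; total 4 cycles.
125 − 4 = 121 transpositions; sign(π) = (−1)^121 = -1.
Zolotarev: (33|125) = -1, matching the cycle-count sign.

-1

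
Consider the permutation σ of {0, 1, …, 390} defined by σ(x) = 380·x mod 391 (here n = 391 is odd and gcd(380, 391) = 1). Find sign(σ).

Trace 179: π^k(179) = [179, 377, 154, 261, 257, 301, 208] for k=0..6.
Cycle type of π: 176×2 + 16 + 11×2 + 1; total 6 cycles.
With 6 cycles on 391 points, sign = (−1)^{391−6} = -1.
Zolotarev: (380|391) = -1, matching the cycle-count sign.

-1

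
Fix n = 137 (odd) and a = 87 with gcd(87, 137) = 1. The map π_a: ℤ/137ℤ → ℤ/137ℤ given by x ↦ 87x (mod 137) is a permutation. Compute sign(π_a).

Trace 81: π^k(81) = [81, 60, 14, 122, 65, 38, 18] for k=0..6.
5 cycles of lengths [34, 34, 34, 34, 1].
5 cycles on 137: each ℓ→(−1)^(ℓ−1), product (−1)^132 = +1.
Via Zolotarev, sign(π_{87}) = (87|137) = +1.

+1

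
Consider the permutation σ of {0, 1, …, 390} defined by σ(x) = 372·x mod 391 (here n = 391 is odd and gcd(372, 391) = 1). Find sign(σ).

Start at x=200: 200 → 110 → 256 → 219 → 140 → 77 → 101 → … (one orbit).
The orbit structure of x ↦ 372x mod 391: 9 orbits of sizes [88, 88, 88, 88, 11, 11, 8, 8, 1].
9 cycles on 391: each ℓ→(−1)^(ℓ−1), product (−1)^382 = +1.
The Jacobi symbol (372|391) = +1 (Zolotarev) agrees.

+1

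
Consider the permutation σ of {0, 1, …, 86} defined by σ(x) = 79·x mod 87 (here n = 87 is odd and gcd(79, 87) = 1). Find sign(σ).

-1

Orbit of 37 under x↦79x: [37, 52, 19, 22, 85, 16, 46]… (length divides ord_87(79)).
Cycle lengths of π_79 on ℤ/87ℤ: [28, 28, 28, 1, 1, 1]; 6 cycles in total.
6 cycles on 87: each ℓ→(−1)^(ℓ−1), product (−1)^81 = -1.
Via Zolotarev, sign(π_{79}) = (79|87) = -1.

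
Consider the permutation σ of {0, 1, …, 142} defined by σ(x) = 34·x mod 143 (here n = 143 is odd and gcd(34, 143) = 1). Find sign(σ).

-1

Orbit of 122 under x↦34x: [122, 1, 34, 12]… (length divides ord_143(34)).
44 cycles of lengths [4, 4, 4, 4, 4, 4, 4, 4, 4, 4, 4, 4, 4, 4, 4, 4, 4, 4, 4, 4, 4, 4, 4, 4, 4, 4, 4, 4, 4, 4, 4, 4, 4, 1, 1, 1, 1, 1, 1, 1, 1, 1, 1, 1].
44 cycles on 143: each ℓ→(−1)^(ℓ−1), product (−1)^99 = -1.
The Jacobi symbol (34|143) = -1 (Zolotarev) agrees.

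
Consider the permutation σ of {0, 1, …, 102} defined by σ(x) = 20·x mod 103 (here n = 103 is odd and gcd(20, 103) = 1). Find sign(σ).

Start at x=68: 68 → 21 → 8 → 57 → 7 → 37 → 19 → … (one orbit).
π_20 has 2 disjoint cycles with lengths [102, 1] on {0,…,102}.
With 2 cycles on 103 points, sign = (−1)^{103−2} = -1.
(20|103)_J = -1 (Zolotarev's lemma cross-check).

-1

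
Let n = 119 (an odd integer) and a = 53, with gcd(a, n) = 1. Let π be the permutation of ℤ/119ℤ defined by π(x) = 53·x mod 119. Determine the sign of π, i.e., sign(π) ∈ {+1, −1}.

+1

Start at x=60: 60 → 86 → 36 → 4 → 93 → 50 → 32 → … (one orbit).
Decompose π into cycles: lengths [24, 24, 24, 24, 8, 8, 3, 3, 1] (9 cycles, including the fixed point 0).
Σ(ℓ_i−1) = 119−9 = 110; sign = (−1)^110 = +1.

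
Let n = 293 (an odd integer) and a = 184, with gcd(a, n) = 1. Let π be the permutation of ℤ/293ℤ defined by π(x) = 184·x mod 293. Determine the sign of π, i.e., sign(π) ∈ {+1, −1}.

Orbit of 26 under x↦184x: [26, 96, 84, 220, 46, 260, 81]… (length divides ord_293(184)).
Decompose π into cycles: lengths [146, 146, 1] (3 cycles, including the fixed point 0).
n − c = 293 − 3 = 290; sign = (−1)^290 = +1.
Check: (184/293) = +1 by Zolotarev.

+1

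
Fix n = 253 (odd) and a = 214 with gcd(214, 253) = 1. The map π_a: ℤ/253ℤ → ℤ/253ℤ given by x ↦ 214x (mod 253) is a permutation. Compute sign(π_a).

Start at x=102: 102 → 70 → 53 → 210 → 159 → 124 → 224 → … (one orbit).
Decompose π into cycles: lengths [110, 110, 22, 5, 5, 1] (6 cycles, including the fixed point 0).
Σ(ℓ_i−1) = 253−6 = 247; sign = (−1)^247 = -1.
(214|253)_J = -1 (Zolotarev's lemma cross-check).

-1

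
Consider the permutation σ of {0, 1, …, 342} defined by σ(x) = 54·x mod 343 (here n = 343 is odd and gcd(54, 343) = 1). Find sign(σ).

Orbit of 55 under x↦54x: [55, 226, 199, 113, 271, 228, 307]… (length divides ord_343(54)).
Cycle type of π: 294 + 42 + 6 + 1; total 4 cycles.
With 4 cycles on 343 points, sign = (−1)^{343−4} = -1.
(54|343)_J = -1 (Zolotarev's lemma cross-check).

-1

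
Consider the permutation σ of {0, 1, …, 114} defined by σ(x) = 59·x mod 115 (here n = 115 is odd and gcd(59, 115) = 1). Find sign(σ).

Start at x=6: 6 → 9 → 71 → 49 → 16 → 24 → 36 → … (one orbit).
π_59 has 9 disjoint cycles with lengths [22, 22, 22, 22, 11, 11, 2, 2, 1] on {0,…,114}.
With 9 cycles on 115 points, sign = (−1)^{115−9} = +1.

+1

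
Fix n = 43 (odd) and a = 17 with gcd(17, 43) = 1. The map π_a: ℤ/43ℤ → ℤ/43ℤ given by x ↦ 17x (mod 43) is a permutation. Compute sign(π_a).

Start at x=1: 1 → 17 → 31 → 11 → 15 → 40 → 35 → … (one orbit).
Cycle lengths of π_17 on ℤ/43ℤ: [21, 21, 1]; 3 cycles in total.
With 3 cycles on 43 points, sign = (−1)^{43−3} = +1.

+1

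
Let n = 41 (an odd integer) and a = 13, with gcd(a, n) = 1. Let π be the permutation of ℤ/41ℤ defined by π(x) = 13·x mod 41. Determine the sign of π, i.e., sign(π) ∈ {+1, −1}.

Trace 24: π^k(24) = [24, 25, 38, 2, 26, 10, 7] for k=0..6.
Decompose π into cycles: lengths [40, 1] (2 cycles, including the fixed point 0).
Σ(ℓ_i−1) = 41−2 = 39; sign = (−1)^39 = -1.

-1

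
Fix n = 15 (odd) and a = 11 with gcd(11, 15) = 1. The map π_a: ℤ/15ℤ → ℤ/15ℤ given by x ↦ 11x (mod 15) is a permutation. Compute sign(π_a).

Start at x=11: 11 → 1 → 11 (one orbit).
10 cycles of lengths [2, 2, 2, 2, 2, 1, 1, 1, 1, 1].
10 cycles on 15: each ℓ→(−1)^(ℓ−1), product (−1)^5 = -1.
Via Zolotarev, sign(π_{11}) = (11|15) = -1.

-1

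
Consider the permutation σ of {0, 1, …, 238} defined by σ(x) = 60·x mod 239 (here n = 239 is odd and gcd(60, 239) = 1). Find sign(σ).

+1

Trace 102: π^k(102) = [102, 145, 96, 24, 6, 121, 90] for k=0..6.
Decompose π into cycles: lengths [119, 119, 1] (3 cycles, including the fixed point 0).
Σ(ℓ_i−1) = 239−3 = 236; sign = (−1)^236 = +1.
Via Zolotarev, sign(π_{60}) = (60|239) = +1.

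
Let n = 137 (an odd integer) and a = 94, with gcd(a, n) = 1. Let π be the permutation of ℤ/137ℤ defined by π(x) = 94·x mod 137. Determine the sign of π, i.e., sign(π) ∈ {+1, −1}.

Trace 21: π^k(21) = [21, 56, 58, 109, 108, 14, 83] for k=0..6.
The orbit structure of x ↦ 94x mod 137: 2 orbits of sizes [136, 1].
With 2 cycles on 137 points, sign = (−1)^{137−2} = -1.
Via Zolotarev, sign(π_{94}) = (94|137) = -1.

-1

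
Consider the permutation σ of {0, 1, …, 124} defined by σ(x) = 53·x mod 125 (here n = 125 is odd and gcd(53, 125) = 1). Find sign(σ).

Start at x=62: 62 → 36 → 33 → 124 → 72 → 66 → 123 → … (one orbit).
Decompose π into cycles: lengths [100, 20, 4, 1] (4 cycles, including the fixed point 0).
125 − 4 = 121 transpositions; sign(π) = (−1)^121 = -1.

-1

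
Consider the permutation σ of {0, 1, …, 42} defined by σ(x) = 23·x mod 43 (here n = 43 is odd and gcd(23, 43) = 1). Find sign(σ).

Trace 40: π^k(40) = [40, 17, 4, 6, 9, 35, 31] for k=0..6.
Cycle type of π: 21×2 + 1; total 3 cycles.
With 3 cycles on 43 points, sign = (−1)^{43−3} = +1.
(23|43)_J = +1 (Zolotarev's lemma cross-check).

+1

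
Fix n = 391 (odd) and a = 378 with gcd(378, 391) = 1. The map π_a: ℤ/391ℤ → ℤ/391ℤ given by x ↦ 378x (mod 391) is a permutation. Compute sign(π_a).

Start at x=268: 268 → 35 → 327 → 50 → 132 → 239 → 21 → … (one orbit).
14 cycles of lengths [44, 44, 44, 44, 44, 44, 44, 44, 22, 4, 4, 4, 4, 1].
14 cycles on 391: each ℓ→(−1)^(ℓ−1), product (−1)^377 = -1.
The Jacobi symbol (378|391) = -1 (Zolotarev) agrees.

-1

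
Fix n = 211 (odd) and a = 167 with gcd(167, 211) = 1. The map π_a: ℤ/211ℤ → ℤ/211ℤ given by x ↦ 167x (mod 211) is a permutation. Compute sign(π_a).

-1

Orbit of 59 under x↦167x: [59, 147, 73, 164, 169, 160, 134]… (length divides ord_211(167)).
Cycle lengths of π_167 on ℤ/211ℤ: [210, 1]; 2 cycles in total.
211 − 2 = 209 transpositions; sign(π) = (−1)^209 = -1.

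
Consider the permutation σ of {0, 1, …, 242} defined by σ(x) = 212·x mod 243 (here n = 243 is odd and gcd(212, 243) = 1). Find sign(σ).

Start at x=226: 226 → 41 → 187 → 35 → 130 → 101 → 28 → … (one orbit).
Cycle lengths of π_212 on ℤ/243ℤ: [162, 54, 18, 6, 2, 1]; 6 cycles in total.
Σ(ℓ_i−1) = 243−6 = 237; sign = (−1)^237 = -1.

-1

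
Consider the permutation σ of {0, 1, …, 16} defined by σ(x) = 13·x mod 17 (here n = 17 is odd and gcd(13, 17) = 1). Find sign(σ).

Start at x=16: 16 → 4 → 1 → 13 → 16 (one orbit).
The orbit structure of x ↦ 13x mod 17: 5 orbits of sizes [4, 4, 4, 4, 1].
sign(π) = (−1)^{n − #cycles} = (−1)^{17−5} = (−1)^12 = +1.
Via Zolotarev, sign(π_{13}) = (13|17) = +1.

+1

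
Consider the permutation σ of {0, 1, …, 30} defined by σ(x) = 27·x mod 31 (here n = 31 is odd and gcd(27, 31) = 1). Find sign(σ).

Start at x=23: 23 → 1 → 27 → 16 → 29 → 8 → 30 → … (one orbit).
4 cycles of lengths [10, 10, 10, 1].
n − c = 31 − 4 = 27; sign = (−1)^27 = -1.

-1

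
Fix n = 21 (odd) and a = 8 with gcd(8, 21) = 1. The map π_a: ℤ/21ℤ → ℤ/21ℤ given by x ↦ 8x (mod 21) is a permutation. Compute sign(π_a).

-1

Orbit of 8 under x↦8x: [8, 1]… (length divides ord_21(8)).
The orbit structure of x ↦ 8x mod 21: 14 orbits of sizes [2, 2, 2, 2, 2, 2, 2, 1, 1, 1, 1, 1, 1, 1].
n − c = 21 − 14 = 7; sign = (−1)^7 = -1.
(8|21)_J = -1 (Zolotarev's lemma cross-check).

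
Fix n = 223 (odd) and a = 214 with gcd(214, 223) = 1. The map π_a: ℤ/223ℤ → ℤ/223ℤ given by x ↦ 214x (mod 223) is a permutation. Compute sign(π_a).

Orbit of 213 under x↦214x: [213, 90, 82, 154, 175, 209, 126]… (length divides ord_223(214)).
The orbit structure of x ↦ 214x mod 223: 2 orbits of sizes [222, 1].
sign(π) = (−1)^{n − #cycles} = (−1)^{223−2} = (−1)^221 = -1.
(214|223)_J = -1 (Zolotarev's lemma cross-check).

-1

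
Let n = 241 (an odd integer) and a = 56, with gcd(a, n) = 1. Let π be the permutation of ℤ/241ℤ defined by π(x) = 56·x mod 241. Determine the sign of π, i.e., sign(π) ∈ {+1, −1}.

-1

Trace 121: π^k(121) = [121, 28, 122, 84, 125, 11, 134] for k=0..6.
Decompose π into cycles: lengths [240, 1] (2 cycles, including the fixed point 0).
With 2 cycles on 241 points, sign = (−1)^{241−2} = -1.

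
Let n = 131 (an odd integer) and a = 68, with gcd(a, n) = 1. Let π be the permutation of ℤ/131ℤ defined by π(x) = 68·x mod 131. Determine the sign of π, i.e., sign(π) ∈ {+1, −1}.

Trace 79: π^k(79) = [79, 1, 68, 39, 32, 80, 69] for k=0..6.
Cycle type of π: 26×5 + 1; total 6 cycles.
n − c = 131 − 6 = 125; sign = (−1)^125 = -1.

-1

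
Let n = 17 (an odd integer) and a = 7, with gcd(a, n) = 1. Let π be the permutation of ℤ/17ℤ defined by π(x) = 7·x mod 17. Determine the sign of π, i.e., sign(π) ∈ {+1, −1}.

Orbit of 16 under x↦7x: [16, 10, 2, 14, 13, 6, 8]… (length divides ord_17(7)).
Cycle lengths of π_7 on ℤ/17ℤ: [16, 1]; 2 cycles in total.
n − c = 17 − 2 = 15; sign = (−1)^15 = -1.

-1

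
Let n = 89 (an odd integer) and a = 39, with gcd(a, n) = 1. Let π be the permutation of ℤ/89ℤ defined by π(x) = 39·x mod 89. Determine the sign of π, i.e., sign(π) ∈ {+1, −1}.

+1

Start at x=64: 64 → 4 → 67 → 32 → 2 → 78 → 16 → … (one orbit).
Cycle type of π: 11×8 + 1; total 9 cycles.
89 − 9 = 80 transpositions; sign(π) = (−1)^80 = +1.
Check: (39/89) = +1 by Zolotarev.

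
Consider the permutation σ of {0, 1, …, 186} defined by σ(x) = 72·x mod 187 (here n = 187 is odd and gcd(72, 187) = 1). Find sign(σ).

-1

Start at x=67: 67 → 149 → 69 → 106 → 152 → 98 → 137 → … (one orbit).
14 cycles of lengths [20, 20, 20, 20, 20, 20, 20, 20, 10, 4, 4, 4, 4, 1].
187 − 14 = 173 transpositions; sign(π) = (−1)^173 = -1.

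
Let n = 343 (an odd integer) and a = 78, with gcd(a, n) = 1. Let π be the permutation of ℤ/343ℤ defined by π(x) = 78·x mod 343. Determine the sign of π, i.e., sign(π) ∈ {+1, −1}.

+1

Start at x=50: 50 → 127 → 302 → 232 → 260 → 43 → 267 → … (one orbit).
π_78 has 19 disjoint cycles with lengths [49, 49, 49, 49, 49, 49, 7, 7, 7, 7, 7, 7, 1, 1, 1, 1, 1, 1, 1] on {0,…,342}.
Σ(ℓ_i−1) = 343−19 = 324; sign = (−1)^324 = +1.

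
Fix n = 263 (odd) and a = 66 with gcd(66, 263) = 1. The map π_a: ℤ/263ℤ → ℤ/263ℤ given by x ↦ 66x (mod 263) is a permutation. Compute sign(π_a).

Start at x=124: 124 → 31 → 205 → 117 → 95 → 221 → 121 → … (one orbit).
Cycle type of π: 131×2 + 1; total 3 cycles.
sign(π) = (−1)^{n − #cycles} = (−1)^{263−3} = (−1)^260 = +1.

+1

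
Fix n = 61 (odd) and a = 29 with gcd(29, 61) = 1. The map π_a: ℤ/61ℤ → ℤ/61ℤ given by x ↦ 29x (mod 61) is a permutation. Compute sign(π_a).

-1

Start at x=32: 32 → 13 → 11 → 14 → 40 → 1 → 29 → … (one orbit).
Cycle lengths of π_29 on ℤ/61ℤ: [12, 12, 12, 12, 12, 1]; 6 cycles in total.
61 − 6 = 55 transpositions; sign(π) = (−1)^55 = -1.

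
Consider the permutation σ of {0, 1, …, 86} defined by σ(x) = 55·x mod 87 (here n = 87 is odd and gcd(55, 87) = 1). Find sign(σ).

-1

Start at x=52: 52 → 76 → 4 → 46 → 7 → 37 → 34 → … (one orbit).
Decompose π into cycles: lengths [28, 28, 28, 1, 1, 1] (6 cycles, including the fixed point 0).
Σ(ℓ_i−1) = 87−6 = 81; sign = (−1)^81 = -1.
Via Zolotarev, sign(π_{55}) = (55|87) = -1.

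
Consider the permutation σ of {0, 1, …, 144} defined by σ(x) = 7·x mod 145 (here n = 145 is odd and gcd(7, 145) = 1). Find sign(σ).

Trace 83: π^k(83) = [83, 1, 7, 49, 53, 81, 132] for k=0..6.
π_7 has 10 disjoint cycles with lengths [28, 28, 28, 28, 7, 7, 7, 7, 4, 1] on {0,…,144}.
145 − 10 = 135 transpositions; sign(π) = (−1)^135 = -1.
Via Zolotarev, sign(π_{7}) = (7|145) = -1.

-1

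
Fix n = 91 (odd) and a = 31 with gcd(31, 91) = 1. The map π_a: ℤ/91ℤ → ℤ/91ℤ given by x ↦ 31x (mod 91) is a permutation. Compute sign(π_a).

Start at x=73: 73 → 79 → 83 → 25 → 47 → 1 → 31 → … (one orbit).
Cycle lengths of π_31 on ℤ/91ℤ: [12, 12, 12, 12, 12, 12, 6, 4, 4, 4, 1]; 11 cycles in total.
With 11 cycles on 91 points, sign = (−1)^{91−11} = +1.
Zolotarev: (31|91) = +1, matching the cycle-count sign.

+1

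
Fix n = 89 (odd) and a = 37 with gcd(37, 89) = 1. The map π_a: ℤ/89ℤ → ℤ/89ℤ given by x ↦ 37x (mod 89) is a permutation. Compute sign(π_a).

Trace 12: π^k(12) = [12, 88, 52, 55, 77, 1, 37] for k=0..6.
π_37 has 12 disjoint cycles with lengths [8, 8, 8, 8, 8, 8, 8, 8, 8, 8, 8, 1] on {0,…,88}.
12 cycles on 89: each ℓ→(−1)^(ℓ−1), product (−1)^77 = -1.
Via Zolotarev, sign(π_{37}) = (37|89) = -1.

-1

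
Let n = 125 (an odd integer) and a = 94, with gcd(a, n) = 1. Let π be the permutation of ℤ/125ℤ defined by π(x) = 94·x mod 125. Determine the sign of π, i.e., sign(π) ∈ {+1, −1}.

+1

Orbit of 51 under x↦94x: [51, 44, 11, 34, 71, 49, 106]… (length divides ord_125(94)).
The orbit structure of x ↦ 94x mod 125: 7 orbits of sizes [50, 50, 10, 10, 2, 2, 1].
Σ(ℓ_i−1) = 125−7 = 118; sign = (−1)^118 = +1.
Check: (94/125) = +1 by Zolotarev.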